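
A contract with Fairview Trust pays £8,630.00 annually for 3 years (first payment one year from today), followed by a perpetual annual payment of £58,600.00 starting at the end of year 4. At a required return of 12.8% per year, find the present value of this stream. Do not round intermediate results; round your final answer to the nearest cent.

PV of 3-year annuity: £8,630.00 × [1 − (1+0.128)^−3] / 0.128 = 20446.14615
Perpetuity value at year 3: £58,600.00 / 0.128 = 457812.50000
PV of perpetuity: 457812.50000 / (1+0.128)^3 = 318977.71851
Total PV = 20446.14615 + 318977.71851 = 339423.86466

£339423.86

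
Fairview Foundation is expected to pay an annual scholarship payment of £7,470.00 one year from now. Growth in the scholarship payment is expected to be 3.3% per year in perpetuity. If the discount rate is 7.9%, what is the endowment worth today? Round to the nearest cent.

£162391.30

Growing perpetuity: P = D₁ / (r − g) = £7,470.0000 / (0.079 − 0.033) = £162,391.30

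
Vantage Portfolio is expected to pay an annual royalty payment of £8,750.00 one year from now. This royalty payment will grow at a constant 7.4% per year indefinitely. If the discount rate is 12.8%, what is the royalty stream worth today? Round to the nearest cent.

Growing perpetuity: P = D₁ / (r − g) = £8,750.0000 / (0.128 − 0.074) = £162,037.04

£162037.04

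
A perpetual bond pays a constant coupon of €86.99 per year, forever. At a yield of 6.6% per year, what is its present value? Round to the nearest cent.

€1318.03

Level perpetuity: PV = C / r = €86.99 / 0.066 = €1,318.03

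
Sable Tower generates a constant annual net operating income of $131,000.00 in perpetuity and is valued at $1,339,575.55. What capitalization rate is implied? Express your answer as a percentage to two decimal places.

P = C/r ⇒ r = C/P = $131,000.00/$1,339,575.55 = 0.097792

9.78%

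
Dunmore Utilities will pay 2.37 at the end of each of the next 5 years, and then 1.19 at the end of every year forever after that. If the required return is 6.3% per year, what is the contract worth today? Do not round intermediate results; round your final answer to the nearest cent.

PV of 5-year annuity: 2.37 × [1 − (1+0.063)^−5] / 0.063 = 9.90235
Perpetuity value at year 5: 1.19 / 0.063 = 18.88889
PV of perpetuity: 18.88889 / (1+0.063)^5 = 13.91682
Total PV = 9.90235 + 13.91682 = 23.81917

23.82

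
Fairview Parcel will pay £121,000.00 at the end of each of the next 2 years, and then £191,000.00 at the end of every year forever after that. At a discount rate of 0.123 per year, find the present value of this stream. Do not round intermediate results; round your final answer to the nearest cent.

PV of 2-year annuity: £121,000.00 × [1 − (1+0.123)^−2] / 0.123 = 203692.88154
Perpetuity value at year 2: £191,000.00 / 0.123 = 1552845.52846
PV of perpetuity: 1552845.52846 / (1+0.123)^2 = 1231313.78983
Total PV = 203692.88154 + 1231313.78983 = 1435006.67137

£1435006.67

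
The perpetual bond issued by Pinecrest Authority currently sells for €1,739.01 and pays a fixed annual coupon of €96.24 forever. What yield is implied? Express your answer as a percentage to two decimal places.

5.53%

P = C/r ⇒ r = C/P = €96.24/€1,739.01 = 0.055342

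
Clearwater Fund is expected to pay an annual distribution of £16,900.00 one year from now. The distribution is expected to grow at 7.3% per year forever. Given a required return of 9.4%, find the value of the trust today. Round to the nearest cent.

Growing perpetuity: P = D₁ / (r − g) = £16,900.0000 / (0.094 − 0.073) = £804,761.90

£804761.90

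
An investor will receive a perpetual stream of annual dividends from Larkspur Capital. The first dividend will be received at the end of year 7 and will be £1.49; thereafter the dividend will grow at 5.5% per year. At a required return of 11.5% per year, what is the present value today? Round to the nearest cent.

£12.92

Value at end of year 6: C₁ / (r − g) = £1.49 / (0.115 − 0.055) = £24.8333
Discount to today: PV = £24.8333 / (1 + 0.115)^6 = £24.8333 / 1.921539 = £12.92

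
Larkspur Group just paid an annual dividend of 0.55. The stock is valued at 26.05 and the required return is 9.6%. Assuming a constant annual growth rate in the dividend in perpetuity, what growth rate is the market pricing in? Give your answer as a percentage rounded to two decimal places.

P = D₀(1+g)/(r−g) ⇒ P(r−g) = D₀(1+g) ⇒ g(P+D₀) = P·r − D₀
g = (P·r − D₀)/(P + D₀) = (26.05×0.096 − 0.55) / (26.05 + 0.55) = 0.073338

7.33%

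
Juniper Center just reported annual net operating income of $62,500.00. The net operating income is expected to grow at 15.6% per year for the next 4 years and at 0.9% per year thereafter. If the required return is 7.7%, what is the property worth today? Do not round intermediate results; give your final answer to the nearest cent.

$1530255.63

D_1 = 72250.00000
D_2 = 83521.00000
D_3 = 96550.27600
D_4 = 111612.11906
Terminal value at year 4: TV = D_4×(1+g_2)/(r−g_2) = 112616.62813/0.068 = 1656126.88423
P_0 = D_1/(1+r)^1 + D_2/(1+r)^2 + D_3/(1+r)^3 + D_4/(1+r)^4 + TV/(1+r)^4
    = 67084.49396 + 72005.26929 + 77286.99285 + 82956.14088 + 1230922.73753 = 1530255.63451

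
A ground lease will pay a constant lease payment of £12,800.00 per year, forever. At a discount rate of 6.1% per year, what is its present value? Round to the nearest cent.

£209836.07

Level perpetuity: PV = C / r = £12,800.00 / 0.061 = £209,836.07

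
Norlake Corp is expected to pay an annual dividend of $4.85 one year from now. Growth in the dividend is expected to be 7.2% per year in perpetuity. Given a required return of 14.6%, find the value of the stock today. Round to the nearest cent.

Growing perpetuity: P = D₁ / (r − g) = $4.8500 / (0.146 − 0.072) = $65.54

$65.54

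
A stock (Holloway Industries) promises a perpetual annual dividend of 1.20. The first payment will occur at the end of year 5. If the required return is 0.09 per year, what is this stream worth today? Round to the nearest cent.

9.45

Value at end of year 4: C / r = 1.20 / 0.09 = 13.3333
Discount to today: PV = 13.3333 / (1 + 0.09)^4 = 13.3333 / 1.411582 = 9.45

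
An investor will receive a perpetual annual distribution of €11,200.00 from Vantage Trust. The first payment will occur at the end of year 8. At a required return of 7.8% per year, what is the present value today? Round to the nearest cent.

Value at end of year 7: C / r = €11,200.00 / 0.078 = €143,589.7436
Discount to today: PV = €143,589.7436 / (1 + 0.078)^7 = €143,589.7436 / 1.691731 = €84,877.41

€84877.41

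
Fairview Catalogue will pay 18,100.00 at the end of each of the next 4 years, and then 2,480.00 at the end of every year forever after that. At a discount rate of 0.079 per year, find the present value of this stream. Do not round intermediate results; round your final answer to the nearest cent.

PV of 4-year annuity: 18,100.00 × [1 − (1+0.079)^−4] / 0.079 = 60083.17935
Perpetuity value at year 4: 2,480.00 / 0.079 = 31392.40506
PV of perpetuity: 31392.40506 / (1+0.079)^4 = 23160.01364
Total PV = 60083.17935 + 23160.01364 = 83243.19299

83243.19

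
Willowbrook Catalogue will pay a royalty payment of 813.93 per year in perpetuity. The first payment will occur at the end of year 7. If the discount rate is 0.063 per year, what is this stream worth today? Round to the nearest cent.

8954.62

Value at end of year 6: C / r = 813.93 / 0.063 = 12,919.5238
Discount to today: PV = 12,919.5238 / (1 + 0.063)^6 = 12,919.5238 / 1.442778 = 8,954.62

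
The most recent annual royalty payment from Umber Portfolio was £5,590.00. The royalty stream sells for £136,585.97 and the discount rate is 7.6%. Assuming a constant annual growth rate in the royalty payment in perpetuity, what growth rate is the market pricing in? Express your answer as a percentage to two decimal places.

3.37%

P = D₀(1+g)/(r−g) ⇒ P(r−g) = D₀(1+g) ⇒ g(P+D₀) = P·r − D₀
g = (P·r − D₀)/(P + D₀) = (£136,585.97×0.076 − £5,590.00) / (£136,585.97 + £5,590.00) = 0.033694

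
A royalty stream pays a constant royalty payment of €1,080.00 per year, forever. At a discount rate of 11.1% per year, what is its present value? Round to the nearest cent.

Level perpetuity: PV = C / r = €1,080.00 / 0.111 = €9,729.73

€9729.73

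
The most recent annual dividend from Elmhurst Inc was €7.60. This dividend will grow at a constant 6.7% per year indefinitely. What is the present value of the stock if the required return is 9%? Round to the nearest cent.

D₁ = D₀ × (1 + g) = €7.60 × 1.067 = €8.1092
Growing perpetuity: P = D₁ / (r − g) = €8.1092 / (0.09 − 0.067) = €352.57

€352.57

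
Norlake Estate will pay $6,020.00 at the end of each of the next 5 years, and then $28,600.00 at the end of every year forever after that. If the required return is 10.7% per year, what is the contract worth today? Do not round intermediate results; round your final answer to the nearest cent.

$183202.72

PV of 5-year annuity: $6,020.00 × [1 − (1+0.107)^−5] / 0.107 = 22418.23376
Perpetuity value at year 5: $28,600.00 / 0.107 = 267289.71963
PV of perpetuity: 267289.71963 / (1+0.107)^5 = 160784.48949
Total PV = 22418.23376 + 160784.48949 = 183202.72325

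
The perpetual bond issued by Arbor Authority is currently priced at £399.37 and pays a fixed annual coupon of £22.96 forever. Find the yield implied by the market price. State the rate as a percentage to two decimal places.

5.75%

P = C/r ⇒ r = C/P = £22.96/£399.37 = 0.057491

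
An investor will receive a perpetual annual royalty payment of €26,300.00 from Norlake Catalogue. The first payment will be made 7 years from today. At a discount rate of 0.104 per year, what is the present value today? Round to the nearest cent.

Value at end of year 6: C / r = €26,300.00 / 0.104 = €252,884.6154
Discount to today: PV = €252,884.6154 / (1 + 0.104)^6 = €252,884.6154 / 1.810566 = €139,671.56

€139671.56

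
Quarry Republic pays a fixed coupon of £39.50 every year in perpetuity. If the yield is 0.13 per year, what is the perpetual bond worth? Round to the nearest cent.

Level perpetuity: PV = C / r = £39.50 / 0.13 = £303.85

£303.85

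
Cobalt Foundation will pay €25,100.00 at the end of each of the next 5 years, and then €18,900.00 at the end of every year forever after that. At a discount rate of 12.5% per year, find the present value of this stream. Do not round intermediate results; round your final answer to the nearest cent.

PV of 5-year annuity: €25,100.00 × [1 − (1+0.125)^−5] / 0.125 = 89370.26537
Perpetuity value at year 5: €18,900.00 / 0.125 = 151200.00000
PV of perpetuity: 151200.00000 / (1+0.125)^5 = 83905.25834
Total PV = 89370.26537 + 83905.25834 = 173275.52372

€173275.52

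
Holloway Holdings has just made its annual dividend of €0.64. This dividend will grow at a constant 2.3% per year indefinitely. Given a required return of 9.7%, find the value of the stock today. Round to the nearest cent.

€8.85

D₁ = D₀ × (1 + g) = €0.64 × 1.023 = €0.6547
Growing perpetuity: P = D₁ / (r − g) = €0.6547 / (0.097 − 0.023) = €8.85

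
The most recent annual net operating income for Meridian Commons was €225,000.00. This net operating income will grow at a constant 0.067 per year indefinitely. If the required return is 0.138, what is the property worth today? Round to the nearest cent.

D₁ = D₀ × (1 + g) = €225,000.00 × 1.067 = €240,075.0000
Growing perpetuity: P = D₁ / (r − g) = €240,075.0000 / (0.138 − 0.067) = €3,381,338.03

€3381338.03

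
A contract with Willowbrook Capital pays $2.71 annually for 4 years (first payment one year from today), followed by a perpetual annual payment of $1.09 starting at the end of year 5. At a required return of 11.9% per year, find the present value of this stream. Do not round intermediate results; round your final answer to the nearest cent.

PV of 4-year annuity: $2.71 × [1 − (1+0.119)^−4] / 0.119 = 8.24858
Perpetuity value at year 4: $1.09 / 0.119 = 9.15966
PV of perpetuity: 9.15966 / (1+0.119)^4 = 5.84197
Total PV = 8.24858 + 5.84197 = 14.09055

$14.09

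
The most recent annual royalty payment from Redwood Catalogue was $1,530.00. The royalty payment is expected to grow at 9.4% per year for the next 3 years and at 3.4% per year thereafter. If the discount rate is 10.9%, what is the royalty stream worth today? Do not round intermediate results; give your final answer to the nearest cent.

D_1 = 1673.82000
D_2 = 1831.15908
D_3 = 2003.28803
Terminal value at year 3: TV = D_3×(1+g_2)/(r−g_2) = 2071.39983/0.075 = 27618.66436
P_0 = D_1/(1+r)^1 + D_2/(1+r)^2 + D_3/(1+r)^3 + TV/(1+r)^3
    = 1509.30568 + 1488.89127 + 1468.75297 + 20249.20764 = 24716.15756

$24716.16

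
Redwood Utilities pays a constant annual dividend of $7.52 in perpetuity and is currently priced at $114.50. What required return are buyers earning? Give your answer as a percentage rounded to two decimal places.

6.57%

P = C/r ⇒ r = C/P = $7.52/$114.50 = 0.065677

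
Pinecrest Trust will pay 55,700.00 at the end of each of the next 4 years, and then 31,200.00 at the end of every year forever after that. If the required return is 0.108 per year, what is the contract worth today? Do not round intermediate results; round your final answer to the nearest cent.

PV of 4-year annuity: 55,700.00 × [1 − (1+0.108)^−4] / 0.108 = 173546.73465
Perpetuity value at year 4: 31,200.00 / 0.108 = 288888.88889
PV of perpetuity: 288888.88889 / (1+0.108)^4 = 191677.79156
Total PV = 173546.73465 + 191677.79156 = 365224.52621

365224.53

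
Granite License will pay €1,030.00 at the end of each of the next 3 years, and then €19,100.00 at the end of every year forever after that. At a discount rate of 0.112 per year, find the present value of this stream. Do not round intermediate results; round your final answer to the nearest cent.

€126530.94

PV of 3-year annuity: €1,030.00 × [1 − (1+0.112)^−3] / 0.112 = 2508.29650
Perpetuity value at year 3: €19,100.00 / 0.112 = 170535.71429
PV of perpetuity: 170535.71429 / (1+0.112)^3 = 124022.64318
Total PV = 2508.29650 + 124022.64318 = 126530.93969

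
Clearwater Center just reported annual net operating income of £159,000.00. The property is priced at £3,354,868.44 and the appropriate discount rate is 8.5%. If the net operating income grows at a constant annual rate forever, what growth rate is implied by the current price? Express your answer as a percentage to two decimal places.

3.59%

P = D₀(1+g)/(r−g) ⇒ P(r−g) = D₀(1+g) ⇒ g(P+D₀) = P·r − D₀
g = (P·r − D₀)/(P + D₀) = (£3,354,868.44×0.085 − £159,000.00) / (£3,354,868.44 + £159,000.00) = 0.035905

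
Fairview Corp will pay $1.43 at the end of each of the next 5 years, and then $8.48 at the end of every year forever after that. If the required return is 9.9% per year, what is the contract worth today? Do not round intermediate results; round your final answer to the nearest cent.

$58.86

PV of 5-year annuity: $1.43 × [1 − (1+0.099)^−5] / 0.099 = 5.43470
Perpetuity value at year 5: $8.48 / 0.099 = 85.65657
PV of perpetuity: 85.65657 / (1+0.099)^5 = 53.42840
Total PV = 5.43470 + 53.42840 = 58.86311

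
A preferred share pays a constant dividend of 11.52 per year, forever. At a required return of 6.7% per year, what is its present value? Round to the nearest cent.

171.94

Level perpetuity: PV = C / r = 11.52 / 0.067 = 171.94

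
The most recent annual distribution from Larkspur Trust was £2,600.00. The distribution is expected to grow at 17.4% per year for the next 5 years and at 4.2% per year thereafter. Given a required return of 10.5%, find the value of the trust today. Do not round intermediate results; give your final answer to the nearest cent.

D_1 = 3052.40000
D_2 = 3583.51760
D_3 = 4207.04966
D_4 = 4939.07630
D_5 = 5798.47558
Terminal value at year 5: TV = D_5×(1+g_2)/(r−g_2) = 6042.01155/0.063 = 95904.94532
P_0 = D_1/(1+r)^1 + D_2/(1+r)^2 + D_3/(1+r)^3 + D_4/(1+r)^4 + D_5/(1+r)^5 + TV/(1+r)^5
    = 2762.35294 + 2934.84376 + 3118.10550 + 3312.81073 + 3519.67402 + 58214.29092 = 73862.07786

£73862.08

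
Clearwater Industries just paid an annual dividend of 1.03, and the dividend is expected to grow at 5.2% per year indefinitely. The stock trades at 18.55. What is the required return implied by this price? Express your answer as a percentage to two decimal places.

D₁ = 1.03 × 1.052 = 1.0836
P = D₁/(r − g) ⇒ r = D₁/P + g = 1.0836/18.55 + 0.052 = 0.058413 + 0.052 = 0.110413

11.04%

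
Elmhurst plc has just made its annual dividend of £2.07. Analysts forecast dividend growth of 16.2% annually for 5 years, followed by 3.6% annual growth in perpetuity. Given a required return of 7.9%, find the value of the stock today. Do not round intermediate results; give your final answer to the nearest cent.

£85.24

D_1 = 2.40534
D_2 = 2.79501
D_3 = 3.24780
D_4 = 3.77394
D_5 = 4.38532
Terminal value at year 5: TV = D_5×(1+g_2)/(r−g_2) = 4.54319/0.043 = 105.65554
P_0 = D_1/(1+r)^1 + D_2/(1+r)^2 + D_3/(1+r)^3 + D_4/(1+r)^4 + D_5/(1+r)^5 + TV/(1+r)^5
    = 2.22923 + 2.40071 + 2.58538 + 2.78426 + 2.99843 + 72.24122 = 85.23922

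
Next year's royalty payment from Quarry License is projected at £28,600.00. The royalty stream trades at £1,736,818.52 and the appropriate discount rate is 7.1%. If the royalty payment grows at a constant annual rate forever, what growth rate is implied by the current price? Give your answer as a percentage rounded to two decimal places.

5.45%

P = D₁/(r−g) ⇒ g = r − D₁/P = 0.071 − £28,600.00/£1,736,818.52 = 0.054533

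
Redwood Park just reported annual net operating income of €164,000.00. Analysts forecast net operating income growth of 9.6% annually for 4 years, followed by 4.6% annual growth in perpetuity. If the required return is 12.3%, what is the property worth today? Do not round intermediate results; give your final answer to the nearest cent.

€2638700.56

D_1 = 179744.00000
D_2 = 196999.42400
D_3 = 215911.36870
D_4 = 236638.86010
Terminal value at year 4: TV = D_4×(1+g_2)/(r−g_2) = 247524.24766/0.077 = 3214600.61902
P_0 = D_1/(1+r)^1 + D_2/(1+r)^2 + D_3/(1+r)^3 + D_4/(1+r)^4 + TV/(1+r)^4
    = 160056.99020 + 156208.78118 + 152453.09365 + 148787.70316 + 2021193.99352 = 2638700.56171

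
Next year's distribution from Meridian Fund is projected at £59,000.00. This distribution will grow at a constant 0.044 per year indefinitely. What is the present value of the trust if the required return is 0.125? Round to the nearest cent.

£728395.06

Growing perpetuity: P = D₁ / (r − g) = £59,000.0000 / (0.125 − 0.044) = £728,395.06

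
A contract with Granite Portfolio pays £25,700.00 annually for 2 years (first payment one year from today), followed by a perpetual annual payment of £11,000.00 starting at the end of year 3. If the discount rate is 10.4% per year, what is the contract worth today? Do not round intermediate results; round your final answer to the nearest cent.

£131145.33

PV of 2-year annuity: £25,700.00 × [1 − (1+0.104)^−2] / 0.104 = 44365.02310
Perpetuity value at year 2: £11,000.00 / 0.104 = 105769.23077
PV of perpetuity: 105769.23077 / (1+0.104)^2 = 86780.31037
Total PV = 44365.02310 + 86780.31037 = 131145.33348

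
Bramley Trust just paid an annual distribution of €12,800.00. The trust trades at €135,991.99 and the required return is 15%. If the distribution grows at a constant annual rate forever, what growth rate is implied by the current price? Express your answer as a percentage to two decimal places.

P = D₀(1+g)/(r−g) ⇒ P(r−g) = D₀(1+g) ⇒ g(P+D₀) = P·r − D₀
g = (P·r − D₀)/(P + D₀) = (€135,991.99×0.15 − €12,800.00) / (€135,991.99 + €12,800.00) = 0.051070

5.11%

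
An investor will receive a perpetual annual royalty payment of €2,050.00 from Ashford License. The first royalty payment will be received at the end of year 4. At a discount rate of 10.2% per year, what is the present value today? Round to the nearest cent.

Value at end of year 3: C / r = €2,050.00 / 0.102 = €20,098.0392
Discount to today: PV = €20,098.0392 / (1 + 0.102)^3 = €20,098.0392 / 1.338273 = €15,017.89

€15017.89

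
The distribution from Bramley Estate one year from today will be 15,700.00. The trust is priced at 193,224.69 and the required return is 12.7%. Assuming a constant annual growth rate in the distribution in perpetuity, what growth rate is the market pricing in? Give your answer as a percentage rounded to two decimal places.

P = D₁/(r−g) ⇒ g = r − D₁/P = 0.127 − 15,700.00/193,224.69 = 0.045747

4.57%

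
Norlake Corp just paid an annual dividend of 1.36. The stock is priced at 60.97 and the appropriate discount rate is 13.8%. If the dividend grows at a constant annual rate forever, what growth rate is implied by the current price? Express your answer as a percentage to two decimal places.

11.32%

P = D₀(1+g)/(r−g) ⇒ P(r−g) = D₀(1+g) ⇒ g(P+D₀) = P·r − D₀
g = (P·r − D₀)/(P + D₀) = (60.97×0.138 − 1.36) / (60.97 + 1.36) = 0.113170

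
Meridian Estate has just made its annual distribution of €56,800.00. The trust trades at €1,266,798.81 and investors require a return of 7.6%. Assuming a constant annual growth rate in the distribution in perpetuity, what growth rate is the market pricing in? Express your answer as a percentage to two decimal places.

P = D₀(1+g)/(r−g) ⇒ P(r−g) = D₀(1+g) ⇒ g(P+D₀) = P·r − D₀
g = (P·r − D₀)/(P + D₀) = (€1,266,798.81×0.076 − €56,800.00) / (€1,266,798.81 + €56,800.00) = 0.029825

2.98%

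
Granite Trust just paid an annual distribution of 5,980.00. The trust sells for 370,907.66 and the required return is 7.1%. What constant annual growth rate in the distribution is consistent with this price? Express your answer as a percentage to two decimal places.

5.40%

P = D₀(1+g)/(r−g) ⇒ P(r−g) = D₀(1+g) ⇒ g(P+D₀) = P·r − D₀
g = (P·r − D₀)/(P + D₀) = (370,907.66×0.071 − 5,980.00) / (370,907.66 + 5,980.00) = 0.054007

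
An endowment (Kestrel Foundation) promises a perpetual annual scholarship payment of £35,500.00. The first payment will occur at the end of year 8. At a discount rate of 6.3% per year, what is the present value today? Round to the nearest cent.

£367413.37

Value at end of year 7: C / r = £35,500.00 / 0.063 = £563,492.0635
Discount to today: PV = £563,492.0635 / (1 + 0.063)^7 = £563,492.0635 / 1.533673 = £367,413.37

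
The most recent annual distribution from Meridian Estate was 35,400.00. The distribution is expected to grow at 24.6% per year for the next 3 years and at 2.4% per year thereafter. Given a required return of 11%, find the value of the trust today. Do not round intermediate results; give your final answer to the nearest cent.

730611.80

D_1 = 44108.40000
D_2 = 54959.06640
D_3 = 68478.99673
Terminal value at year 3: TV = D_3×(1+g_2)/(r−g_2) = 70122.49266/0.086 = 815377.82158
P_0 = D_1/(1+r)^1 + D_2/(1+r)^2 + D_3/(1+r)^3 + TV/(1+r)^3
    = 39737.29730 + 44606.01120 + 50071.25221 + 596197.23564 = 730611.79635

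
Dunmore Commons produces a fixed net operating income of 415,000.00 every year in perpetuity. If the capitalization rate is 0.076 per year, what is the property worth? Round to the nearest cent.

5460526.32

Level perpetuity: PV = C / r = 415,000.00 / 0.076 = 5,460,526.32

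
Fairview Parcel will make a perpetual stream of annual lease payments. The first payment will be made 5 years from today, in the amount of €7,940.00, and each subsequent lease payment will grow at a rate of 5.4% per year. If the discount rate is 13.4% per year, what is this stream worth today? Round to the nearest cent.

Value at end of year 4: C₁ / (r − g) = €7,940.00 / (0.134 − 0.054) = €99,250.0000
Discount to today: PV = €99,250.0000 / (1 + 0.134)^4 = €99,250.0000 / 1.653683 = €60,017.55

€60017.55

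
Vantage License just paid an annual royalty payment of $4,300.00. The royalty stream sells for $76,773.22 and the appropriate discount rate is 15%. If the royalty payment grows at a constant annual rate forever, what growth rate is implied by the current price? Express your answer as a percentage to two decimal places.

P = D₀(1+g)/(r−g) ⇒ P(r−g) = D₀(1+g) ⇒ g(P+D₀) = P·r − D₀
g = (P·r − D₀)/(P + D₀) = ($76,773.22×0.15 − $4,300.00) / ($76,773.22 + $4,300.00) = 0.089006

8.90%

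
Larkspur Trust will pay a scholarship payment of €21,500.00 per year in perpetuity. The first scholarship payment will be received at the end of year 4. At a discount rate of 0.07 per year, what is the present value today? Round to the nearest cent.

Value at end of year 3: C / r = €21,500.00 / 0.07 = €307,142.8571
Discount to today: PV = €307,142.8571 / (1 + 0.07)^3 = €307,142.8571 / 1.225043 = €250,720.06

€250720.06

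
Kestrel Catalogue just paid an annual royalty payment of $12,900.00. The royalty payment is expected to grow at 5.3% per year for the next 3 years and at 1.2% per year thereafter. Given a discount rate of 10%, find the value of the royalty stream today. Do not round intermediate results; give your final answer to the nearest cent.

D_1 = 13583.70000
D_2 = 14303.63610
D_3 = 15061.72881
Terminal value at year 3: TV = D_3×(1+g_2)/(r−g_2) = 15242.46956/0.088 = 173209.88135
P_0 = D_1/(1+r)^1 + D_2/(1+r)^2 + D_3/(1+r)^3 + TV/(1+r)^3
    = 12348.81818 + 11821.18686 + 11316.09978 + 130135.14752 = 165621.25235

$165621.25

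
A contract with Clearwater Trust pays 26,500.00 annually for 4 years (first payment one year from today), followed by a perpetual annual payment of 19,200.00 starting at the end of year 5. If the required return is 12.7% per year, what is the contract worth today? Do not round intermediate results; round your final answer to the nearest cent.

173030.79

PV of 4-year annuity: 26,500.00 × [1 − (1+0.127)^−4] / 0.127 = 79317.35737
Perpetuity value at year 4: 19,200.00 / 0.127 = 151181.10236
PV of perpetuity: 151181.10236 / (1+0.127)^4 = 93713.43212
Total PV = 79317.35737 + 93713.43212 = 173030.78949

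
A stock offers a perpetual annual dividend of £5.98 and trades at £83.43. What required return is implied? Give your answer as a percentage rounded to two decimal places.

7.17%

P = C/r ⇒ r = C/P = £5.98/£83.43 = 0.071677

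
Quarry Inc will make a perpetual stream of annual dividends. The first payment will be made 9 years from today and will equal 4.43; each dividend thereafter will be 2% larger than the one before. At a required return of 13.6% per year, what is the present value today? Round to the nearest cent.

13.77

Value at end of year 8: C₁ / (r − g) = 4.43 / (0.136 − 0.02) = 38.1897
Discount to today: PV = 38.1897 / (1 + 0.136)^8 = 38.1897 / 2.773490 = 13.77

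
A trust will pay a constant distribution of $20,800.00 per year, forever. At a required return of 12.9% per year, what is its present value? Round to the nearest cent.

$161240.31

Level perpetuity: PV = C / r = $20,800.00 / 0.129 = $161,240.31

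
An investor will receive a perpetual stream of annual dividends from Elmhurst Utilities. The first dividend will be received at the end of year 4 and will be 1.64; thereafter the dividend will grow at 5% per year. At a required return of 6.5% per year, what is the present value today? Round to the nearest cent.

90.51

Value at end of year 3: C₁ / (r − g) = 1.64 / (0.065 − 0.05) = 109.3333
Discount to today: PV = 109.3333 / (1 + 0.065)^3 = 109.3333 / 1.207950 = 90.51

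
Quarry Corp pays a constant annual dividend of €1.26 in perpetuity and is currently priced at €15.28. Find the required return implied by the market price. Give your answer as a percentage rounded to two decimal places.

8.25%

P = C/r ⇒ r = C/P = €1.26/€15.28 = 0.082461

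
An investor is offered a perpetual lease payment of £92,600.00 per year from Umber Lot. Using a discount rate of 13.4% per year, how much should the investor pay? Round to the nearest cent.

Level perpetuity: PV = C / r = £92,600.00 / 0.134 = £691,044.78

£691044.78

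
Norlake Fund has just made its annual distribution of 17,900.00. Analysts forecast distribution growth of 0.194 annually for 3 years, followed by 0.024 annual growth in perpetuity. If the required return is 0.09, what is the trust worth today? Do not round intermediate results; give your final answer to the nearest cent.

429656.46

D_1 = 21372.60000
D_2 = 25518.88440
D_3 = 30469.54797
Terminal value at year 3: TV = D_3×(1+g_2)/(r−g_2) = 31200.81712/0.066 = 472739.65341
P_0 = D_1/(1+r)^1 + D_2/(1+r)^2 + D_3/(1+r)^3 + TV/(1+r)^3
    = 19607.88991 + 21478.73445 + 23528.08159 + 365041.75073 = 429656.45668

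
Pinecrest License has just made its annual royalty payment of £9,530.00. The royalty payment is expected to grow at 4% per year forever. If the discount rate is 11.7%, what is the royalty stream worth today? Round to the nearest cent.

£128716.88

D₁ = D₀ × (1 + g) = £9,530.00 × 1.04 = £9,911.2000
Growing perpetuity: P = D₁ / (r − g) = £9,911.2000 / (0.117 − 0.04) = £128,716.88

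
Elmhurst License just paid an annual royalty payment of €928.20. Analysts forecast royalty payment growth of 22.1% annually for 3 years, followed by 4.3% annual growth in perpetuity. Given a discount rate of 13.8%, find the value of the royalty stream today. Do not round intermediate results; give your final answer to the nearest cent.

€15797.91

D_1 = 1133.33220
D_2 = 1383.79862
D_3 = 1689.61811
Terminal value at year 3: TV = D_3×(1+g_2)/(r−g_2) = 1762.27169/0.095 = 18550.22831
P_0 = D_1/(1+r)^1 + D_2/(1+r)^2 + D_3/(1+r)^3 + TV/(1+r)^3
    = 995.89824 + 1068.53405 + 1146.46756 + 12587.00698 = 15797.90683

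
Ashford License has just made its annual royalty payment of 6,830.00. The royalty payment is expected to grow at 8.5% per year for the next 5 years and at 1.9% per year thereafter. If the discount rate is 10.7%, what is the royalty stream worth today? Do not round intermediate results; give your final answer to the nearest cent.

D_1 = 7410.55000
D_2 = 8040.44675
D_3 = 8723.88472
D_4 = 9465.41493
D_5 = 10269.97519
Terminal value at year 5: TV = D_5×(1+g_2)/(r−g_2) = 10465.10472/0.088 = 118921.64458
P_0 = D_1/(1+r)^1 + D_2/(1+r)^2 + D_3/(1+r)^3 + D_4/(1+r)^4 + D_5/(1+r)^5 + TV/(1+r)^5
    = 6694.26378 + 6561.22511 + 6430.83039 + 6303.02708 + 6177.76367 + 71535.69520 = 103702.80522

103702.81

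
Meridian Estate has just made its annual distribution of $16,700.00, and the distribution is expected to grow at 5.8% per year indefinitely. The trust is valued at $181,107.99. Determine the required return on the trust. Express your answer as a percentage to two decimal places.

15.56%

D₁ = $16,700.00 × 1.058 = $17,668.6000
P = D₁/(r − g) ⇒ r = D₁/P + g = $17,668.6000/$181,107.99 + 0.058 = 0.097558 + 0.058 = 0.155558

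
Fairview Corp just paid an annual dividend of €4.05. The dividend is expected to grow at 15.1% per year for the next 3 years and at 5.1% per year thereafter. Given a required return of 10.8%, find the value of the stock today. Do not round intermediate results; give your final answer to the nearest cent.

€96.83

D_1 = 4.66155
D_2 = 5.36544
D_3 = 6.17563
Terminal value at year 3: TV = D_3×(1+g_2)/(r−g_2) = 6.49058/0.057 = 113.86988
P_0 = D_1/(1+r)^1 + D_2/(1+r)^2 + D_3/(1+r)^3 + TV/(1+r)^3
    = 4.20718 + 4.37045 + 4.54006 + 83.71236 = 96.83004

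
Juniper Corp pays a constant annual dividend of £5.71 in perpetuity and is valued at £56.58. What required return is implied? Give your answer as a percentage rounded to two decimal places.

10.09%

P = C/r ⇒ r = C/P = £5.71/£56.58 = 0.100919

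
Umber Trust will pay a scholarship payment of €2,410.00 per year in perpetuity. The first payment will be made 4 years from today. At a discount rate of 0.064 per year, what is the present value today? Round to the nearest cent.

€31261.67

Value at end of year 3: C / r = €2,410.00 / 0.064 = €37,656.2500
Discount to today: PV = €37,656.2500 / (1 + 0.064)^3 = €37,656.2500 / 1.204550 = €31,261.67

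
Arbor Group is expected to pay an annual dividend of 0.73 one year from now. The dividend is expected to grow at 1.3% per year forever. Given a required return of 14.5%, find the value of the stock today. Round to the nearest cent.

5.53

Growing perpetuity: P = D₁ / (r − g) = 0.7300 / (0.145 − 0.013) = 5.53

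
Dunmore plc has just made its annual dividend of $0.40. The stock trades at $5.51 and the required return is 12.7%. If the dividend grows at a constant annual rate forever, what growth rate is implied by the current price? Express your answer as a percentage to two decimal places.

P = D₀(1+g)/(r−g) ⇒ P(r−g) = D₀(1+g) ⇒ g(P+D₀) = P·r − D₀
g = (P·r − D₀)/(P + D₀) = ($5.51×0.127 − $0.40) / ($5.51 + $0.40) = 0.050723

5.07%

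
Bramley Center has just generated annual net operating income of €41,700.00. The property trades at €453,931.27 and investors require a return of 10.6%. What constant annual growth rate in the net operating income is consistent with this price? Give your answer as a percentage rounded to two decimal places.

1.29%

P = D₀(1+g)/(r−g) ⇒ P(r−g) = D₀(1+g) ⇒ g(P+D₀) = P·r − D₀
g = (P·r − D₀)/(P + D₀) = (€453,931.27×0.106 − €41,700.00) / (€453,931.27 + €41,700.00) = 0.012947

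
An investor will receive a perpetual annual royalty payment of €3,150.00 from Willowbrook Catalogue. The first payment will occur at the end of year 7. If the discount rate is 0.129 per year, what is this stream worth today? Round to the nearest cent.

Value at end of year 6: C / r = €3,150.00 / 0.129 = €24,418.6047
Discount to today: PV = €24,418.6047 / (1 + 0.129)^6 = €24,418.6047 / 2.070922 = €11,791.18

€11791.18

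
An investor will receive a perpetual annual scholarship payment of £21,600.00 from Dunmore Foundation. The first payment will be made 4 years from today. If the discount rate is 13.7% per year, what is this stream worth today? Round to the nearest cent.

Value at end of year 3: C / r = £21,600.00 / 0.137 = £157,664.2336
Discount to today: PV = £157,664.2336 / (1 + 0.137)^3 = £157,664.2336 / 1.469878 = £107,263.46

£107263.46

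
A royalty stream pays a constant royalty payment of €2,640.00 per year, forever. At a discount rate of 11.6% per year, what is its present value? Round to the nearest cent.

Level perpetuity: PV = C / r = €2,640.00 / 0.116 = €22,758.62

€22758.62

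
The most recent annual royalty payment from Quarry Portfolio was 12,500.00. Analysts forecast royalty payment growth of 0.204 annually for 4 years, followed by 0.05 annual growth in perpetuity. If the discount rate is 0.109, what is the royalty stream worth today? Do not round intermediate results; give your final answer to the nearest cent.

370713.87

D_1 = 15050.00000
D_2 = 18120.20000
D_3 = 21816.72080
D_4 = 26267.33184
Terminal value at year 4: TV = D_4×(1+g_2)/(r−g_2) = 27580.69844/0.059 = 467469.46501
P_0 = D_1/(1+r)^1 + D_2/(1+r)^2 + D_3/(1+r)^3 + D_4/(1+r)^4 + TV/(1+r)^4
    = 13570.78449 + 14733.29534 + 15995.39007 + 17365.59931 + 309048.80136 = 370713.87057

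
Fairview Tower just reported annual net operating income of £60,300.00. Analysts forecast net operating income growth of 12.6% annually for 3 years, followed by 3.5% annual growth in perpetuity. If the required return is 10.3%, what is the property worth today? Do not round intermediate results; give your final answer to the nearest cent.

D_1 = 67897.80000
D_2 = 76452.92280
D_3 = 86085.99107
Terminal value at year 3: TV = D_3×(1+g_2)/(r−g_2) = 89099.00076/0.068 = 1310279.42295
P_0 = D_1/(1+r)^1 + D_2/(1+r)^2 + D_3/(1+r)^3 + TV/(1+r)^3
    = 61557.38894 + 62840.99723 + 64151.37161 + 976421.61195 = 1164971.36973

£1164971.37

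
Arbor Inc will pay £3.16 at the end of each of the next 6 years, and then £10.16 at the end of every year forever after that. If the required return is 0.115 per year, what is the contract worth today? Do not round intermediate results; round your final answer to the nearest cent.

PV of 6-year annuity: £3.16 × [1 − (1+0.115)^−6] / 0.115 = 13.17813
Perpetuity value at year 6: £10.16 / 0.115 = 88.34783
PV of perpetuity: 88.34783 / (1+0.115)^6 = 45.97764
Total PV = 13.17813 + 45.97764 = 59.15577

£59.16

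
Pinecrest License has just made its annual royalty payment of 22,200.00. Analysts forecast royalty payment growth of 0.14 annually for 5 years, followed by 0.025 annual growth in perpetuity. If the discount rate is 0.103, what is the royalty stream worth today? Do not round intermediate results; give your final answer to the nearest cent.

466738.64

D_1 = 25308.00000
D_2 = 28851.12000
D_3 = 32890.27680
D_4 = 37494.91555
D_5 = 42744.20373
Terminal value at year 5: TV = D_5×(1+g_2)/(r−g_2) = 43812.80882/0.078 = 561702.67721
P_0 = D_1/(1+r)^1 + D_2/(1+r)^2 + D_3/(1+r)^3 + D_4/(1+r)^4 + D_5/(1+r)^5 + TV/(1+r)^5
    = 22944.69628 + 23714.37331 + 24509.86906 + 25332.04962 + 26181.81012 + 344055.83816 = 466738.63656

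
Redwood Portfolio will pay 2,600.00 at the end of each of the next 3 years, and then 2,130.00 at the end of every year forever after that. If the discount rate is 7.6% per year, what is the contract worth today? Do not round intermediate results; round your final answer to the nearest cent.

29246.35

PV of 3-year annuity: 2,600.00 × [1 − (1+0.076)^−3] / 0.076 = 6749.10939
Perpetuity value at year 3: 2,130.00 / 0.076 = 28026.31579
PV of perpetuity: 28026.31579 / (1+0.076)^3 = 22497.23771
Total PV = 6749.10939 + 22497.23771 = 29246.34710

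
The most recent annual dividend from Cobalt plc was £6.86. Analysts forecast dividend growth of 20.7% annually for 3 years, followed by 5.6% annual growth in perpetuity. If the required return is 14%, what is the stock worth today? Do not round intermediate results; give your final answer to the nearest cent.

£125.45

D_1 = 8.28002
D_2 = 9.99398
D_3 = 12.06274
Terminal value at year 3: TV = D_3×(1+g_2)/(r−g_2) = 12.73825/0.084 = 151.64586
P_0 = D_1/(1+r)^1 + D_2/(1+r)^2 + D_3/(1+r)^3 + TV/(1+r)^3
    = 7.26318 + 7.69005 + 8.14201 + 102.35664 = 125.45186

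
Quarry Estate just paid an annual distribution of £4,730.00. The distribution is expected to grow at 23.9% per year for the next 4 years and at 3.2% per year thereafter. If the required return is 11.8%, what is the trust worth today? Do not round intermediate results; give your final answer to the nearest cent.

D_1 = 5860.47000
D_2 = 7261.12233
D_3 = 8996.53057
D_4 = 11146.70137
Terminal value at year 4: TV = D_4×(1+g_2)/(r−g_2) = 11503.39582/0.086 = 133760.41647
P_0 = D_1/(1+r)^1 + D_2/(1+r)^2 + D_3/(1+r)^3 + D_4/(1+r)^4 + TV/(1+r)^4
    = 5241.92308 + 5809.25107 + 6437.98039 + 7134.75644 + 85617.07726 = 110240.98823

£110240.99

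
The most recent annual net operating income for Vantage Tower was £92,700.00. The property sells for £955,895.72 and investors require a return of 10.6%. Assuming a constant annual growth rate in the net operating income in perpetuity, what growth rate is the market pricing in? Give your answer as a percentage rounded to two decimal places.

P = D₀(1+g)/(r−g) ⇒ P(r−g) = D₀(1+g) ⇒ g(P+D₀) = P·r − D₀
g = (P·r − D₀)/(P + D₀) = (£955,895.72×0.106 − £92,700.00) / (£955,895.72 + £92,700.00) = 0.008225

0.82%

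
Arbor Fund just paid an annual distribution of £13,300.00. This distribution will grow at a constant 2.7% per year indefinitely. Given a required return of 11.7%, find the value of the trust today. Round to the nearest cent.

D₁ = D₀ × (1 + g) = £13,300.00 × 1.027 = £13,659.1000
Growing perpetuity: P = D₁ / (r − g) = £13,659.1000 / (0.117 − 0.027) = £151,767.78

£151767.78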